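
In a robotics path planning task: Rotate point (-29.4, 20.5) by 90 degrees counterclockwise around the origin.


90° CCW: (x,y) -> (-y, x)
(-29.4,20.5) -> (-20.5, -29.4)

(-20.5, -29.4)


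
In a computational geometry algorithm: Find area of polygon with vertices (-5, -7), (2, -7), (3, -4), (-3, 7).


Shoelace sum: ((-5)*(-7) - 2*(-7)) + (2*(-4) - 3*(-7)) + (3*7 - (-3)*(-4)) + ((-3)*(-7) - (-5)*7)
= 127
Area = |127|/2 = 63.5

63.5


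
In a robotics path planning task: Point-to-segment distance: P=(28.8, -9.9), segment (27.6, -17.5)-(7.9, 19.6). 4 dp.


Project P onto AB: t = 0.1464 (clamped to [0,1])
Closest point on segment: (24.716, -12.0686)
Distance: 4.6241

4.6241


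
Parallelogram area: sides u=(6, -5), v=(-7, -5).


|u x v| = |6*(-5) - (-5)*(-7)|
= |(-30) - 35| = 65

65


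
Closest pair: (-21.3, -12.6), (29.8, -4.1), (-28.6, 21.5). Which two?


d(P0,P1) = 51.8021, d(P0,P2) = 34.8726, d(P1,P2) = 63.7646
Closest: P0 and P2

Closest pair: (-21.3, -12.6) and (-28.6, 21.5), distance = 34.8726


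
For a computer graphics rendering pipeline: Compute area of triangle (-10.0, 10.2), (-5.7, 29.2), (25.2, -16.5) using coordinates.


Area = |x_A(y_B-y_C) + x_B(y_C-y_A) + x_C(y_A-y_B)|/2
= |(-457) + 152.19 + (-478.8)|/2
= 783.61/2 = 391.805

391.805


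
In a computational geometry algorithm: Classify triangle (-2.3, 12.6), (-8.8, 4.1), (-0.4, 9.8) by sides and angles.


Side lengths squared: AB^2=114.5, BC^2=103.05, CA^2=11.45
Sorted: [11.45, 103.05, 114.5]
By sides: Scalene, By angles: Right

Scalene, Right


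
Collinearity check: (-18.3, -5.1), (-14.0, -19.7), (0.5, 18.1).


Cross product: ((-14)-(-18.3))*(18.1-(-5.1)) - ((-19.7)-(-5.1))*(0.5-(-18.3))
= 374.24

No, not collinear


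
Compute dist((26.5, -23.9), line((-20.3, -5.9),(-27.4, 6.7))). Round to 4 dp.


|cross product| = 461.88
|line direction| = sqrt(209.17) = 14.4627
Distance = 461.88/sqrt(209.17) = 31.9359

31.9359


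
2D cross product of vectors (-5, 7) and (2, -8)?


u x v = u_x*v_y - u_y*v_x = (-5)*(-8) - 7*2
= 40 - 14 = 26

26


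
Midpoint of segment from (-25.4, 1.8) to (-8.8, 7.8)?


M = (((-25.4)+(-8.8))/2, (1.8+7.8)/2)
= (-17.1, 4.8)

(-17.1, 4.8)


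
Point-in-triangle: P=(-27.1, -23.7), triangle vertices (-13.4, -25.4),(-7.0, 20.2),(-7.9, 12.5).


Cross products: AB x AP = 635.6, BC x BP = -115.26, CA x CP = -528.58
All same sign? no

No, outside


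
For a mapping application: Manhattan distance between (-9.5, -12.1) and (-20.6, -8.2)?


|(-9.5)-(-20.6)| + |(-12.1)-(-8.2)| = 11.1 + 3.9 = 15

15


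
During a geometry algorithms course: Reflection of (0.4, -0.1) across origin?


Reflection over origin: (x,y) -> (-x,-y)
(0.4, -0.1) -> (-0.4, 0.1)

(-0.4, 0.1)


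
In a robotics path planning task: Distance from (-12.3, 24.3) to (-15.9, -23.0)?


dx=-3.6, dy=-47.3
d^2 = (-3.6)^2 + (-47.3)^2 = 2250.25
d = sqrt(2250.25) = 47.4368

47.4368


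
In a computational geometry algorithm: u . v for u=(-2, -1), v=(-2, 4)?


u . v = u_x*v_x + u_y*v_y = (-2)*(-2) + (-1)*4
= 4 + (-4) = 0

0


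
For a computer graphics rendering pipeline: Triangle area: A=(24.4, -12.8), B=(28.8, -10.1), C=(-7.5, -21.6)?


Area = |x_A(y_B-y_C) + x_B(y_C-y_A) + x_C(y_A-y_B)|/2
= |280.6 + (-253.44) + 20.25|/2
= 47.41/2 = 23.705

23.705


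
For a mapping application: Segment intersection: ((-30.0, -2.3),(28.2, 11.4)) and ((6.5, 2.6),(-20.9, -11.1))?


Cross products: d1=-365.79, d2=56.17, d3=-214.87, d4=-636.83
d1*d2 < 0 and d3*d4 < 0? no

No, they don't intersect


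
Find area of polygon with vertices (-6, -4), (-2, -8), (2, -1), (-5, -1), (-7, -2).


Shoelace sum: ((-6)*(-8) - (-2)*(-4)) + ((-2)*(-1) - 2*(-8)) + (2*(-1) - (-5)*(-1)) + ((-5)*(-2) - (-7)*(-1)) + ((-7)*(-4) - (-6)*(-2))
= 70
Area = |70|/2 = 35

35


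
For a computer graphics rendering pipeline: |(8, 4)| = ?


|u| = sqrt(8^2 + 4^2) = sqrt(80) = 8.9443

8.9443


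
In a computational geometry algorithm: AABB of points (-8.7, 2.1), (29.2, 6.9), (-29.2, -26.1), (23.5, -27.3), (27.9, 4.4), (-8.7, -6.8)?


x range: [-29.2, 29.2]
y range: [-27.3, 6.9]
Bounding box: (-29.2,-27.3) to (29.2,6.9)

(-29.2,-27.3) to (29.2,6.9)


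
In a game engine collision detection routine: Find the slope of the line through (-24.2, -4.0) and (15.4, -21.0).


slope = (y2-y1)/(x2-x1) = ((-21)-(-4))/(15.4-(-24.2)) = (-17)/39.6 = -0.4293

-0.4293


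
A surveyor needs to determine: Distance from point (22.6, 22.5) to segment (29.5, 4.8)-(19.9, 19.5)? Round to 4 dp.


Project P onto AB: t = 1 (clamped to [0,1])
Closest point on segment: (19.9, 19.5)
Distance: 4.0361

4.0361


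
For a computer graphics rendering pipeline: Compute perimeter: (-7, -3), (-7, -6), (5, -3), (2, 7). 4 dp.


Sides: (-7, -3)->(-7, -6): sqrt(9) = 3, (-7, -6)->(5, -3): sqrt(153) = 12.369317, (5, -3)->(2, 7): sqrt(109) = 10.440307, (2, 7)->(-7, -3): sqrt(181) = 13.453624
Sum = 39.263248
Perimeter = 39.2632

39.2632


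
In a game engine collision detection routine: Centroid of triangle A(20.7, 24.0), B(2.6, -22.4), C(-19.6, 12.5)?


Centroid = ((x_A+x_B+x_C)/3, (y_A+y_B+y_C)/3)
= ((20.7+2.6+(-19.6))/3, (24+(-22.4)+12.5)/3)
= (1.2333, 4.7)

(1.2333, 4.7)


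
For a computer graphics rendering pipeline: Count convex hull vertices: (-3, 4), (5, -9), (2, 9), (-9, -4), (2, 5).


Convex hull vertices (CCW): (-9, -4), (5, -9), (2, 9), (-3, 4)
Count = 4

4


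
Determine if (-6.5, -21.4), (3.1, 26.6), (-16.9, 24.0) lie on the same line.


Cross product: (3.1-(-6.5))*(24-(-21.4)) - (26.6-(-21.4))*((-16.9)-(-6.5))
= 935.04

No, not collinear


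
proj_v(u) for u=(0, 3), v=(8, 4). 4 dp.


u.v = 12, |v| = sqrt(80) = 8.9443
Scalar projection = u.v / |v| = 12 / sqrt(80) = 1.3416

1.3416


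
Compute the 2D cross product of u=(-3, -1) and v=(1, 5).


u x v = u_x*v_y - u_y*v_x = (-3)*5 - (-1)*1
= (-15) - (-1) = -14

-14


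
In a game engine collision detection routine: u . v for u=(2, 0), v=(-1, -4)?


u . v = u_x*v_x + u_y*v_y = 2*(-1) + 0*(-4)
= (-2) + 0 = -2

-2


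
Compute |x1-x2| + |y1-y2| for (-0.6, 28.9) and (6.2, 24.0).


|(-0.6)-6.2| + |28.9-24| = 6.8 + 4.9 = 11.7

11.7


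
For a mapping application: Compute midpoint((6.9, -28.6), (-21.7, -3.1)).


M = ((6.9+(-21.7))/2, ((-28.6)+(-3.1))/2)
= (-7.4, -15.85)

(-7.4, -15.85)


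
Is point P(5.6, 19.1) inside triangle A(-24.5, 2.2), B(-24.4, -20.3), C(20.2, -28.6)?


Cross products: AB x AP = 678.94, BC x BP = 2006.24, CA x CP = -1682.51
All same sign? no

No, outside


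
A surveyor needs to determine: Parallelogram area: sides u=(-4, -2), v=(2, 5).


|u x v| = |(-4)*5 - (-2)*2|
= |(-20) - (-4)| = 16

16


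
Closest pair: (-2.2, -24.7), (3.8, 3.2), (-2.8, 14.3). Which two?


d(P0,P1) = 28.5379, d(P0,P2) = 39.0046, d(P1,P2) = 12.9139
Closest: P1 and P2

Closest pair: (3.8, 3.2) and (-2.8, 14.3), distance = 12.9139


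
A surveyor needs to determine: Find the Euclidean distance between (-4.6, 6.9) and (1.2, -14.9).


dx=5.8, dy=-21.8
d^2 = 5.8^2 + (-21.8)^2 = 508.88
d = sqrt(508.88) = 22.5584

22.5584


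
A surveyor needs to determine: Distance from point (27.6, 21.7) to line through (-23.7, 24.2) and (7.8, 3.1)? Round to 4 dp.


|cross product| = 1003.68
|line direction| = sqrt(1437.46) = 37.9138
Distance = 1003.68/sqrt(1437.46) = 26.4726

26.4726


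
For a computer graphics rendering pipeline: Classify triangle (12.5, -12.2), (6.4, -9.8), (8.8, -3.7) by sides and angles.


Side lengths squared: AB^2=42.97, BC^2=42.97, CA^2=85.94
Sorted: [42.97, 42.97, 85.94]
By sides: Isosceles, By angles: Right

Isosceles, Right


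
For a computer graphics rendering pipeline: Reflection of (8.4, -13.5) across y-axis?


Reflection over y-axis: (x,y) -> (-x,y)
(8.4, -13.5) -> (-8.4, -13.5)

(-8.4, -13.5)


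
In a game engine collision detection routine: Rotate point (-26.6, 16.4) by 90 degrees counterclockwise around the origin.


90° CCW: (x,y) -> (-y, x)
(-26.6,16.4) -> (-16.4, -26.6)

(-16.4, -26.6)


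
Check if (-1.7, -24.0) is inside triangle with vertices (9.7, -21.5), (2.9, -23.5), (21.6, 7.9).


Cross products: AB x AP = -5.8, BC x BP = 135.09, CA x CP = -305.41
All same sign? no

No, outside


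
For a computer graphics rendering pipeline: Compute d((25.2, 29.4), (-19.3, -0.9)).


dx=-44.5, dy=-30.3
d^2 = (-44.5)^2 + (-30.3)^2 = 2898.34
d = sqrt(2898.34) = 53.8362

53.8362


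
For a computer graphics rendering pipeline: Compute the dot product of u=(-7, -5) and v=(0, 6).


u . v = u_x*v_x + u_y*v_y = (-7)*0 + (-5)*6
= 0 + (-30) = -30

-30


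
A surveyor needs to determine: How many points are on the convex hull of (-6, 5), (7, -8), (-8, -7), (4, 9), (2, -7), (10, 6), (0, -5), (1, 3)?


Convex hull vertices (CCW): (-8, -7), (7, -8), (10, 6), (4, 9), (-6, 5)
Count = 5

5


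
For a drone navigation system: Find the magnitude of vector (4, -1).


|u| = sqrt(4^2 + (-1)^2) = sqrt(17) = 4.1231

4.1231


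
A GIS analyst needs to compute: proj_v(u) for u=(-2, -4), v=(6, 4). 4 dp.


u.v = -28, |v| = sqrt(52) = 7.2111
Scalar projection = u.v / |v| = -28 / sqrt(52) = -3.8829

-3.8829


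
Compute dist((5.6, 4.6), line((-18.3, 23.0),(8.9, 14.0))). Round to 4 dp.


|cross product| = 285.38
|line direction| = sqrt(820.84) = 28.6503
Distance = 285.38/sqrt(820.84) = 9.9608

9.9608


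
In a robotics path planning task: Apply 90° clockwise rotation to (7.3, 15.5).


90° CW: (x,y) -> (y, -x)
(7.3,15.5) -> (15.5, -7.3)

(15.5, -7.3)


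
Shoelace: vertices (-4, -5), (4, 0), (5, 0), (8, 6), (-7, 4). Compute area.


Shoelace sum: ((-4)*0 - 4*(-5)) + (4*0 - 5*0) + (5*6 - 8*0) + (8*4 - (-7)*6) + ((-7)*(-5) - (-4)*4)
= 175
Area = |175|/2 = 87.5

87.5


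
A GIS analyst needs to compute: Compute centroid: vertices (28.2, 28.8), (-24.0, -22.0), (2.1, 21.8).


Centroid = ((x_A+x_B+x_C)/3, (y_A+y_B+y_C)/3)
= ((28.2+(-24)+2.1)/3, (28.8+(-22)+21.8)/3)
= (2.1, 9.5333)

(2.1, 9.5333)


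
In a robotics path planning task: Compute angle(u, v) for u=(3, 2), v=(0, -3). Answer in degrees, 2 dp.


u.v = -6, |u| = sqrt(13) = 3.6056, |v| = sqrt(9) = 3
cos(theta) = u.v/(|u||v|) = -6/sqrt(117) = -0.5547
theta = acos(-0.5547) = 123.69 degrees

123.69 degrees


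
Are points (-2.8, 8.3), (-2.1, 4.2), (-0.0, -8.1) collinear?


Cross product: ((-2.1)-(-2.8))*((-8.1)-8.3) - (4.2-8.3)*(0-(-2.8))
= 0

Yes, collinear


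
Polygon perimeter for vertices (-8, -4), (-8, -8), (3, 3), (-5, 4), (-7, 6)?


Sides: (-8, -4)->(-8, -8): sqrt(16) = 4, (-8, -8)->(3, 3): sqrt(242) = 15.556349, (3, 3)->(-5, 4): sqrt(65) = 8.062258, (-5, 4)->(-7, 6): sqrt(8) = 2.828427, (-7, 6)->(-8, -4): sqrt(101) = 10.049876
Sum = 40.49691
Perimeter = 40.4969

40.4969


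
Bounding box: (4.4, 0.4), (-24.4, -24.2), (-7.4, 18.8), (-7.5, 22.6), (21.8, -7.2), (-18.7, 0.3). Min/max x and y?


x range: [-24.4, 21.8]
y range: [-24.2, 22.6]
Bounding box: (-24.4,-24.2) to (21.8,22.6)

(-24.4,-24.2) to (21.8,22.6)


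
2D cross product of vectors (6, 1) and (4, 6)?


u x v = u_x*v_y - u_y*v_x = 6*6 - 1*4
= 36 - 4 = 32

32


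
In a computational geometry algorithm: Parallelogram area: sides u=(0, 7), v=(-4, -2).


|u x v| = |0*(-2) - 7*(-4)|
= |0 - (-28)| = 28

28


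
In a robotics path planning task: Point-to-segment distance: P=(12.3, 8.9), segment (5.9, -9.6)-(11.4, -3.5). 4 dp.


Project P onto AB: t = 1 (clamped to [0,1])
Closest point on segment: (11.4, -3.5)
Distance: 12.4326

12.4326


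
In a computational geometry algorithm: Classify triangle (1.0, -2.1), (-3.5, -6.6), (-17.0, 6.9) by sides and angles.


Side lengths squared: AB^2=40.5, BC^2=364.5, CA^2=405
Sorted: [40.5, 364.5, 405]
By sides: Scalene, By angles: Right

Scalene, Right


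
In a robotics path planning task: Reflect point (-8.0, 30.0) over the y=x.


Reflection over y=x: (x,y) -> (y,x)
(-8, 30) -> (30, -8)

(30, -8)


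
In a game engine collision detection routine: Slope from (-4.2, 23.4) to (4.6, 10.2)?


slope = (y2-y1)/(x2-x1) = (10.2-23.4)/(4.6-(-4.2)) = (-13.2)/8.8 = -1.5

-1.5


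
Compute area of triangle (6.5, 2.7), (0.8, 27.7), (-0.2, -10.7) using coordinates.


Area = |x_A(y_B-y_C) + x_B(y_C-y_A) + x_C(y_A-y_B)|/2
= |249.6 + (-10.72) + 5|/2
= 243.88/2 = 121.94

121.94


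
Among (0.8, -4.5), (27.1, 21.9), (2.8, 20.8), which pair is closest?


d(P0,P1) = 37.2646, d(P0,P2) = 25.3789, d(P1,P2) = 24.3249
Closest: P1 and P2

Closest pair: (27.1, 21.9) and (2.8, 20.8), distance = 24.3249


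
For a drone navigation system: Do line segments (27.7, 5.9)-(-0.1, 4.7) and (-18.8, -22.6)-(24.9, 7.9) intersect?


Cross products: d1=-172.8, d2=622.66, d3=736.5, d4=-58.96
d1*d2 < 0 and d3*d4 < 0? yes

Yes, they intersect


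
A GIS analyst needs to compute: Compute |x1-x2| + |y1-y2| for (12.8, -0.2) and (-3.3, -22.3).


|12.8-(-3.3)| + |(-0.2)-(-22.3)| = 16.1 + 22.1 = 38.2

38.2


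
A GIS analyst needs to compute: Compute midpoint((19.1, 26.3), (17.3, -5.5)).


M = ((19.1+17.3)/2, (26.3+(-5.5))/2)
= (18.2, 10.4)

(18.2, 10.4)


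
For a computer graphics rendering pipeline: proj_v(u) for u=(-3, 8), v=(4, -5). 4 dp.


u.v = -52, |v| = sqrt(41) = 6.4031
Scalar projection = u.v / |v| = -52 / sqrt(41) = -8.121

-8.121


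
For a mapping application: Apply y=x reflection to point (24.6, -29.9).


Reflection over y=x: (x,y) -> (y,x)
(24.6, -29.9) -> (-29.9, 24.6)

(-29.9, 24.6)


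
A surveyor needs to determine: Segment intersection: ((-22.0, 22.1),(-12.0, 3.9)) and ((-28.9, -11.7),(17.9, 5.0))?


Cross products: d1=1466.61, d2=447.85, d3=-463.58, d4=555.18
d1*d2 < 0 and d3*d4 < 0? no

No, they don't intersect


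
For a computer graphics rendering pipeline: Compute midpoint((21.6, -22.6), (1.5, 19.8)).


M = ((21.6+1.5)/2, ((-22.6)+19.8)/2)
= (11.55, -1.4)

(11.55, -1.4)


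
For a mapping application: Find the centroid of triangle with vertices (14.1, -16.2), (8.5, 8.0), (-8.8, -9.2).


Centroid = ((x_A+x_B+x_C)/3, (y_A+y_B+y_C)/3)
= ((14.1+8.5+(-8.8))/3, ((-16.2)+8+(-9.2))/3)
= (4.6, -5.8)

(4.6, -5.8)


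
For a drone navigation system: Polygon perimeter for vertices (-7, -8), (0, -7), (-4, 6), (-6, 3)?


Sides: (-7, -8)->(0, -7): sqrt(50) = 7.071068, (0, -7)->(-4, 6): sqrt(185) = 13.601471, (-4, 6)->(-6, 3): sqrt(13) = 3.605551, (-6, 3)->(-7, -8): sqrt(122) = 11.045361
Sum = 35.323451
Perimeter = 35.3235

35.3235


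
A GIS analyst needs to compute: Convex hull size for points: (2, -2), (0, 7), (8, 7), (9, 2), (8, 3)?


Convex hull vertices (CCW): (0, 7), (2, -2), (9, 2), (8, 7)
Count = 4

4


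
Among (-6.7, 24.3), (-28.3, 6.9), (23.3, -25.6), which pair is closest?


d(P0,P1) = 27.7366, d(P0,P2) = 58.2238, d(P1,P2) = 60.982
Closest: P0 and P1

Closest pair: (-6.7, 24.3) and (-28.3, 6.9), distance = 27.7366


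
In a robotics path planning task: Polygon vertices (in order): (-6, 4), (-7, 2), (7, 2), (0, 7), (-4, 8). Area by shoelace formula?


Shoelace sum: ((-6)*2 - (-7)*4) + ((-7)*2 - 7*2) + (7*7 - 0*2) + (0*8 - (-4)*7) + ((-4)*4 - (-6)*8)
= 97
Area = |97|/2 = 48.5

48.5


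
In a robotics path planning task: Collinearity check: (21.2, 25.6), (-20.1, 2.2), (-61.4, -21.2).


Cross product: ((-20.1)-21.2)*((-21.2)-25.6) - (2.2-25.6)*((-61.4)-21.2)
= 0

Yes, collinear


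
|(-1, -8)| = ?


|u| = sqrt((-1)^2 + (-8)^2) = sqrt(65) = 8.0623

8.0623


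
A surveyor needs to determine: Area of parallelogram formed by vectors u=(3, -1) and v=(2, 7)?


|u x v| = |3*7 - (-1)*2|
= |21 - (-2)| = 23

23


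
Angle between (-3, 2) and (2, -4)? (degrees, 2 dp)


u.v = -14, |u| = sqrt(13) = 3.6056, |v| = sqrt(20) = 4.4721
cos(theta) = u.v/(|u||v|) = -14/sqrt(260) = -0.868243
theta = acos(-0.868243) = 150.26 degrees

150.26 degrees


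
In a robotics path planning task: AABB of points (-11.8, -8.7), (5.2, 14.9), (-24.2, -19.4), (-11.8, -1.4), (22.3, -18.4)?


x range: [-24.2, 22.3]
y range: [-19.4, 14.9]
Bounding box: (-24.2,-19.4) to (22.3,14.9)

(-24.2,-19.4) to (22.3,14.9)


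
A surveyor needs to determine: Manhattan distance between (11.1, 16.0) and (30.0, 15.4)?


|11.1-30| + |16-15.4| = 18.9 + 0.6 = 19.5

19.5


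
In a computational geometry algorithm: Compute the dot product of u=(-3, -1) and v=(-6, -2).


u . v = u_x*v_x + u_y*v_y = (-3)*(-6) + (-1)*(-2)
= 18 + 2 = 20

20


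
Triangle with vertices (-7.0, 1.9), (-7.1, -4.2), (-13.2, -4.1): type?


Side lengths squared: AB^2=37.22, BC^2=37.22, CA^2=74.44
Sorted: [37.22, 37.22, 74.44]
By sides: Isosceles, By angles: Right

Isosceles, Right


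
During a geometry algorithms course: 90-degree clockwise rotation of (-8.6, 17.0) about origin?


90° CW: (x,y) -> (y, -x)
(-8.6,17) -> (17, 8.6)

(17, 8.6)


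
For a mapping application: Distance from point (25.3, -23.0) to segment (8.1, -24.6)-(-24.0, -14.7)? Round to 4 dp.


Project P onto AB: t = 0 (clamped to [0,1])
Closest point on segment: (8.1, -24.6)
Distance: 17.2743

17.2743


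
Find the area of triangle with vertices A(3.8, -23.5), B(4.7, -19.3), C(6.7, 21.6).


Area = |x_A(y_B-y_C) + x_B(y_C-y_A) + x_C(y_A-y_B)|/2
= |(-155.42) + 211.97 + (-28.14)|/2
= 28.41/2 = 14.205

14.205


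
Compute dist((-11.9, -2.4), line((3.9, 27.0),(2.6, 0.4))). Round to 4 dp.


|cross product| = 382.06
|line direction| = sqrt(709.25) = 26.6317
Distance = 382.06/sqrt(709.25) = 14.346

14.346


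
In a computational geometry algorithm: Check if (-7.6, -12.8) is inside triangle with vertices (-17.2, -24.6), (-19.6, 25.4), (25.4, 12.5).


Cross products: AB x AP = -508.32, BC x BP = -1564.2, CA x CP = -146.52
All same sign? yes

Yes, inside


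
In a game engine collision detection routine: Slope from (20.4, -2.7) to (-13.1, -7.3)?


slope = (y2-y1)/(x2-x1) = ((-7.3)-(-2.7))/((-13.1)-20.4) = (-4.6)/(-33.5) = 0.1373

0.1373


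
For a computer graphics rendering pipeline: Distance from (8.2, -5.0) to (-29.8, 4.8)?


dx=-38, dy=9.8
d^2 = (-38)^2 + 9.8^2 = 1540.04
d = sqrt(1540.04) = 39.2433

39.2433


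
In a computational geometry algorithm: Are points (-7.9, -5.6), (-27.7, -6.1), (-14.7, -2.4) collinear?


Cross product: ((-27.7)-(-7.9))*((-2.4)-(-5.6)) - ((-6.1)-(-5.6))*((-14.7)-(-7.9))
= -66.76

No, not collinear


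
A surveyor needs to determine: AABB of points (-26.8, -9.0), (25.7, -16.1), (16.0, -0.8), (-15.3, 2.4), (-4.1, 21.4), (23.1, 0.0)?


x range: [-26.8, 25.7]
y range: [-16.1, 21.4]
Bounding box: (-26.8,-16.1) to (25.7,21.4)

(-26.8,-16.1) to (25.7,21.4)


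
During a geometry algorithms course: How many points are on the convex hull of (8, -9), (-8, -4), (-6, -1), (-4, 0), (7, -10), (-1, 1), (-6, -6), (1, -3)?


Convex hull vertices (CCW): (-8, -4), (-6, -6), (7, -10), (8, -9), (-1, 1), (-4, 0), (-6, -1)
Count = 7

7


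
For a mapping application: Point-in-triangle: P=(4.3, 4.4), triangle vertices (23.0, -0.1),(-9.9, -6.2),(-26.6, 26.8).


Cross products: AB x AP = -262.12, BC x BP = -645.62, CA x CP = -279.83
All same sign? yes

Yes, inside


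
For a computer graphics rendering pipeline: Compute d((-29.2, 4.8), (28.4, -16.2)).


dx=57.6, dy=-21
d^2 = 57.6^2 + (-21)^2 = 3758.76
d = sqrt(3758.76) = 61.3087

61.3087


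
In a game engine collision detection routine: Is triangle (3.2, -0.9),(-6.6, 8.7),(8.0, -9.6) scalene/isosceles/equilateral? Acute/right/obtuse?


Side lengths squared: AB^2=188.2, BC^2=548.05, CA^2=98.73
Sorted: [98.73, 188.2, 548.05]
By sides: Scalene, By angles: Obtuse

Scalene, Obtuse


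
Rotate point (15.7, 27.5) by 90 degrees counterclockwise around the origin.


90° CCW: (x,y) -> (-y, x)
(15.7,27.5) -> (-27.5, 15.7)

(-27.5, 15.7)


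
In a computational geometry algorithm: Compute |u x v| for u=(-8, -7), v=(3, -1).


|u x v| = |(-8)*(-1) - (-7)*3|
= |8 - (-21)| = 29

29


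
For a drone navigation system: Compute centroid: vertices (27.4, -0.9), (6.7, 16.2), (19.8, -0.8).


Centroid = ((x_A+x_B+x_C)/3, (y_A+y_B+y_C)/3)
= ((27.4+6.7+19.8)/3, ((-0.9)+16.2+(-0.8))/3)
= (17.9667, 4.8333)

(17.9667, 4.8333)


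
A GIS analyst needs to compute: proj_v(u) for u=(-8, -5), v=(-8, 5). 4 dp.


u.v = 39, |v| = sqrt(89) = 9.434
Scalar projection = u.v / |v| = 39 / sqrt(89) = 4.134

4.134


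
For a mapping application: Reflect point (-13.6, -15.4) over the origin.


Reflection over origin: (x,y) -> (-x,-y)
(-13.6, -15.4) -> (13.6, 15.4)

(13.6, 15.4)


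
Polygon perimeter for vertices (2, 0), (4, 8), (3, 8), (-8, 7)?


Sides: (2, 0)->(4, 8): sqrt(68) = 8.246211, (4, 8)->(3, 8): sqrt(1) = 1, (3, 8)->(-8, 7): sqrt(122) = 11.045361, (-8, 7)->(2, 0): sqrt(149) = 12.206556
Sum = 32.498128
Perimeter = 32.4981

32.4981


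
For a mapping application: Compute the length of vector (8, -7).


|u| = sqrt(8^2 + (-7)^2) = sqrt(113) = 10.6301

10.6301


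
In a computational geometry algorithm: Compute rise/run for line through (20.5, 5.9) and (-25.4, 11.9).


slope = (y2-y1)/(x2-x1) = (11.9-5.9)/((-25.4)-20.5) = 6/(-45.9) = -0.1307

-0.1307


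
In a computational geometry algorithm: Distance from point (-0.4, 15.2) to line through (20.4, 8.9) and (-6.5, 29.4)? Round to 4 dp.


|cross product| = 256.93
|line direction| = sqrt(1143.86) = 33.821
Distance = 256.93/sqrt(1143.86) = 7.5968

7.5968


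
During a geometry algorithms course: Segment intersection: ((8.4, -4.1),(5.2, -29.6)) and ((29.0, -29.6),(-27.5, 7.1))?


Cross products: d1=-684.73, d2=873.46, d3=606.9, d4=-951.29
d1*d2 < 0 and d3*d4 < 0? yes

Yes, they intersect


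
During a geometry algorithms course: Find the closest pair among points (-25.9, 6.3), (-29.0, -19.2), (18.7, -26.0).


d(P0,P1) = 25.6877, d(P0,P2) = 55.0677, d(P1,P2) = 48.1823
Closest: P0 and P1

Closest pair: (-25.9, 6.3) and (-29.0, -19.2), distance = 25.6877


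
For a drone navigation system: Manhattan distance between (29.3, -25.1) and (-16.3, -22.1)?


|29.3-(-16.3)| + |(-25.1)-(-22.1)| = 45.6 + 3 = 48.6

48.6


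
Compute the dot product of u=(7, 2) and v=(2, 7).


u . v = u_x*v_x + u_y*v_y = 7*2 + 2*7
= 14 + 14 = 28

28


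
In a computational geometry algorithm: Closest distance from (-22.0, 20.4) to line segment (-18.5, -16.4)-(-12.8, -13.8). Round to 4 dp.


Project P onto AB: t = 1 (clamped to [0,1])
Closest point on segment: (-12.8, -13.8)
Distance: 35.4158

35.4158


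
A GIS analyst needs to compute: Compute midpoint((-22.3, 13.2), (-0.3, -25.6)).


M = (((-22.3)+(-0.3))/2, (13.2+(-25.6))/2)
= (-11.3, -6.2)

(-11.3, -6.2)


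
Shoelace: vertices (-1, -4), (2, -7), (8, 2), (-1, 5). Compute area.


Shoelace sum: ((-1)*(-7) - 2*(-4)) + (2*2 - 8*(-7)) + (8*5 - (-1)*2) + ((-1)*(-4) - (-1)*5)
= 126
Area = |126|/2 = 63

63


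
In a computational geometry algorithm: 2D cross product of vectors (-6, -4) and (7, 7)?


u x v = u_x*v_y - u_y*v_x = (-6)*7 - (-4)*7
= (-42) - (-28) = -14

-14


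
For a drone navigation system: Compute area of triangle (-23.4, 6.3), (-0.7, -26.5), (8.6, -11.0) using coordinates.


Area = |x_A(y_B-y_C) + x_B(y_C-y_A) + x_C(y_A-y_B)|/2
= |362.7 + 12.11 + 282.08|/2
= 656.89/2 = 328.445

328.445


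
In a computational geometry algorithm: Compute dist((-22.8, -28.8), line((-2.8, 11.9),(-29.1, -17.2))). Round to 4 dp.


|cross product| = 488.41
|line direction| = sqrt(1538.5) = 39.2237
Distance = 488.41/sqrt(1538.5) = 12.4519

12.4519


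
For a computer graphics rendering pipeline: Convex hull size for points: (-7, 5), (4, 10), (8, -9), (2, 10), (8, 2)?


Convex hull vertices (CCW): (-7, 5), (8, -9), (8, 2), (4, 10), (2, 10)
Count = 5

5


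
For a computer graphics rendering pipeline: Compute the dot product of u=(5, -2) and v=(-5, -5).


u . v = u_x*v_x + u_y*v_y = 5*(-5) + (-2)*(-5)
= (-25) + 10 = -15

-15


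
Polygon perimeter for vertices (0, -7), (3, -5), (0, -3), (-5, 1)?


Sides: (0, -7)->(3, -5): sqrt(13) = 3.605551, (3, -5)->(0, -3): sqrt(13) = 3.605551, (0, -3)->(-5, 1): sqrt(41) = 6.403124, (-5, 1)->(0, -7): sqrt(89) = 9.433981
Sum = 23.048207
Perimeter = 23.0482

23.0482


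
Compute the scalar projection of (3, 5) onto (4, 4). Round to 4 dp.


u.v = 32, |v| = sqrt(32) = 5.6569
Scalar projection = u.v / |v| = 32 / sqrt(32) = 5.6569

5.6569


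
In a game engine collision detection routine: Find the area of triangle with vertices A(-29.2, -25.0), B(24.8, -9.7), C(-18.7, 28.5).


Area = |x_A(y_B-y_C) + x_B(y_C-y_A) + x_C(y_A-y_B)|/2
= |1115.44 + 1326.8 + 286.11|/2
= 2728.35/2 = 1364.175

1364.175


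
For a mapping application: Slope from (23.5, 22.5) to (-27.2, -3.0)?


slope = (y2-y1)/(x2-x1) = ((-3)-22.5)/((-27.2)-23.5) = (-25.5)/(-50.7) = 0.503

0.503


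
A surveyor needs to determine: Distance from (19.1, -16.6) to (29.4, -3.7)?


dx=10.3, dy=12.9
d^2 = 10.3^2 + 12.9^2 = 272.5
d = sqrt(272.5) = 16.5076

16.5076


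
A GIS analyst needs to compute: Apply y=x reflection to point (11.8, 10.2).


Reflection over y=x: (x,y) -> (y,x)
(11.8, 10.2) -> (10.2, 11.8)

(10.2, 11.8)


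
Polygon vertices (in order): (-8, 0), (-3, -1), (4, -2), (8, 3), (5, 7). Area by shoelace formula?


Shoelace sum: ((-8)*(-1) - (-3)*0) + ((-3)*(-2) - 4*(-1)) + (4*3 - 8*(-2)) + (8*7 - 5*3) + (5*0 - (-8)*7)
= 143
Area = |143|/2 = 71.5

71.5


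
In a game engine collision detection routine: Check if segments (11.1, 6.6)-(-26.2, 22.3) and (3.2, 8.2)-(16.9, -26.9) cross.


Cross products: d1=255.37, d2=-838.77, d3=64.35, d4=1158.49
d1*d2 < 0 and d3*d4 < 0? no

No, they don't intersect


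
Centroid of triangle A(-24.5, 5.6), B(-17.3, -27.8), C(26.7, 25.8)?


Centroid = ((x_A+x_B+x_C)/3, (y_A+y_B+y_C)/3)
= (((-24.5)+(-17.3)+26.7)/3, (5.6+(-27.8)+25.8)/3)
= (-5.0333, 1.2)

(-5.0333, 1.2)


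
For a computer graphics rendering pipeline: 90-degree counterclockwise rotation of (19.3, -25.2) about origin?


90° CCW: (x,y) -> (-y, x)
(19.3,-25.2) -> (25.2, 19.3)

(25.2, 19.3)


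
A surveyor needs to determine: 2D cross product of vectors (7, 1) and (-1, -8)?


u x v = u_x*v_y - u_y*v_x = 7*(-8) - 1*(-1)
= (-56) - (-1) = -55

-55


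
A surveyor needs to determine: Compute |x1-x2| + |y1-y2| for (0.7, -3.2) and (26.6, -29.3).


|0.7-26.6| + |(-3.2)-(-29.3)| = 25.9 + 26.1 = 52

52


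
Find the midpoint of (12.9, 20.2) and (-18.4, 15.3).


M = ((12.9+(-18.4))/2, (20.2+15.3)/2)
= (-2.75, 17.75)

(-2.75, 17.75)


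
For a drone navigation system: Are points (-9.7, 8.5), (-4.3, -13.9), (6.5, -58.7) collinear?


Cross product: ((-4.3)-(-9.7))*((-58.7)-8.5) - ((-13.9)-8.5)*(6.5-(-9.7))
= 0

Yes, collinear


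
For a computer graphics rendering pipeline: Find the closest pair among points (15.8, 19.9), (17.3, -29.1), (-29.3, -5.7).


d(P0,P1) = 49.023, d(P0,P2) = 51.8591, d(P1,P2) = 52.1452
Closest: P0 and P1

Closest pair: (15.8, 19.9) and (17.3, -29.1), distance = 49.023


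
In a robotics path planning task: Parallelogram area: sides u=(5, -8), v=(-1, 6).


|u x v| = |5*6 - (-8)*(-1)|
= |30 - 8| = 22

22


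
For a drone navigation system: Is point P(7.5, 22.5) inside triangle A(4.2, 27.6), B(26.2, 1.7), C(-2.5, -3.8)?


Cross products: AB x AP = -26.73, BC x BP = -699.81, CA x CP = -137.79
All same sign? yes

Yes, inside


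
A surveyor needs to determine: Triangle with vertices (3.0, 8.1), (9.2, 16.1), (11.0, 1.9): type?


Side lengths squared: AB^2=102.44, BC^2=204.88, CA^2=102.44
Sorted: [102.44, 102.44, 204.88]
By sides: Isosceles, By angles: Right

Isosceles, Right


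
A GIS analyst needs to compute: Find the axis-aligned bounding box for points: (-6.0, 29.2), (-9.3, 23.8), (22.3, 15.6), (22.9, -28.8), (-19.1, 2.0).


x range: [-19.1, 22.9]
y range: [-28.8, 29.2]
Bounding box: (-19.1,-28.8) to (22.9,29.2)

(-19.1,-28.8) to (22.9,29.2)


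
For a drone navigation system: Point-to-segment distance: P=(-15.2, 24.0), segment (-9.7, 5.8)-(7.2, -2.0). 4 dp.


Project P onto AB: t = 0 (clamped to [0,1])
Closest point on segment: (-9.7, 5.8)
Distance: 19.0129

19.0129


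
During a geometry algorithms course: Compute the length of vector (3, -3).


|u| = sqrt(3^2 + (-3)^2) = sqrt(18) = 4.2426

4.2426


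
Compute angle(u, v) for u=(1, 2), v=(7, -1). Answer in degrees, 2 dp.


u.v = 5, |u| = sqrt(5) = 2.2361, |v| = sqrt(50) = 7.0711
cos(theta) = u.v/(|u||v|) = 5/sqrt(250) = 0.316228
theta = acos(0.316228) = 71.57 degrees

71.57 degrees


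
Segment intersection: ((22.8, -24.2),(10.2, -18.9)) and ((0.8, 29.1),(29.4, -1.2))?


Cross products: d1=-857.78, d2=-1087.98, d3=-554.98, d4=-324.78
d1*d2 < 0 and d3*d4 < 0? no

No, they don't intersect


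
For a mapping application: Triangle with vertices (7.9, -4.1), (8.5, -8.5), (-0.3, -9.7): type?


Side lengths squared: AB^2=19.72, BC^2=78.88, CA^2=98.6
Sorted: [19.72, 78.88, 98.6]
By sides: Scalene, By angles: Right

Scalene, Right


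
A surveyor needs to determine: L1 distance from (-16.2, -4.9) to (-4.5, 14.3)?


|(-16.2)-(-4.5)| + |(-4.9)-14.3| = 11.7 + 19.2 = 30.9

30.9


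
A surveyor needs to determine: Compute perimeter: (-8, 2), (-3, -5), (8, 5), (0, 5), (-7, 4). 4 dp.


Sides: (-8, 2)->(-3, -5): sqrt(74) = 8.602325, (-3, -5)->(8, 5): sqrt(221) = 14.866069, (8, 5)->(0, 5): sqrt(64) = 8, (0, 5)->(-7, 4): sqrt(50) = 7.071068, (-7, 4)->(-8, 2): sqrt(5) = 2.236068
Sum = 40.77553
Perimeter = 40.7755

40.7755


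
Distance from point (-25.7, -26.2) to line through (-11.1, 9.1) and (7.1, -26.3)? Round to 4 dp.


|cross product| = 1159.3
|line direction| = sqrt(1584.4) = 39.8045
Distance = 1159.3/sqrt(1584.4) = 29.1248

29.1248


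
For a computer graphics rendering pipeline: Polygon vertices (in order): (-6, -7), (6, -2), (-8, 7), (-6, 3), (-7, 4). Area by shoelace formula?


Shoelace sum: ((-6)*(-2) - 6*(-7)) + (6*7 - (-8)*(-2)) + ((-8)*3 - (-6)*7) + ((-6)*4 - (-7)*3) + ((-7)*(-7) - (-6)*4)
= 168
Area = |168|/2 = 84

84


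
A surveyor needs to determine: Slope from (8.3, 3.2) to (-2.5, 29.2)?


slope = (y2-y1)/(x2-x1) = (29.2-3.2)/((-2.5)-8.3) = 26/(-10.8) = -2.4074

-2.4074


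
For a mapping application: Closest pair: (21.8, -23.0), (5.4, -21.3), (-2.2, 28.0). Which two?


d(P0,P1) = 16.4879, d(P0,P2) = 56.3649, d(P1,P2) = 49.8824
Closest: P0 and P1

Closest pair: (21.8, -23.0) and (5.4, -21.3), distance = 16.4879


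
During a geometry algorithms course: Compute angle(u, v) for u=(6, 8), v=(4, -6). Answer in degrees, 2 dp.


u.v = -24, |u| = sqrt(100) = 10, |v| = sqrt(52) = 7.2111
cos(theta) = u.v/(|u||v|) = -24/sqrt(5200) = -0.33282
theta = acos(-0.33282) = 109.44 degrees

109.44 degrees


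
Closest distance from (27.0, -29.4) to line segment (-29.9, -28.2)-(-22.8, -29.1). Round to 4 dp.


Project P onto AB: t = 1 (clamped to [0,1])
Closest point on segment: (-22.8, -29.1)
Distance: 49.8009

49.8009


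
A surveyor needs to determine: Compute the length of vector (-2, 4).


|u| = sqrt((-2)^2 + 4^2) = sqrt(20) = 4.4721

4.4721


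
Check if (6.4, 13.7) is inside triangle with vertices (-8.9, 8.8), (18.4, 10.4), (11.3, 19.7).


Cross products: AB x AP = 109.29, BC x BP = 88.17, CA x CP = 67.79
All same sign? yes

Yes, inside


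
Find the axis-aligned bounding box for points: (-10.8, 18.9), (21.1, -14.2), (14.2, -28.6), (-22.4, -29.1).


x range: [-22.4, 21.1]
y range: [-29.1, 18.9]
Bounding box: (-22.4,-29.1) to (21.1,18.9)

(-22.4,-29.1) to (21.1,18.9)


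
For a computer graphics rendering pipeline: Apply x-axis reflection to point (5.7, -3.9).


Reflection over x-axis: (x,y) -> (x,-y)
(5.7, -3.9) -> (5.7, 3.9)

(5.7, 3.9)


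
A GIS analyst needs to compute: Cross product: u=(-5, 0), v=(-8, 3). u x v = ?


u x v = u_x*v_y - u_y*v_x = (-5)*3 - 0*(-8)
= (-15) - 0 = -15

-15


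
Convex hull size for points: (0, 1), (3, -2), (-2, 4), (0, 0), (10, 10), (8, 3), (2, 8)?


Convex hull vertices (CCW): (-2, 4), (0, 0), (3, -2), (8, 3), (10, 10), (2, 8)
Count = 6

6


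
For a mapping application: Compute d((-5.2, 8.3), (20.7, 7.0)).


dx=25.9, dy=-1.3
d^2 = 25.9^2 + (-1.3)^2 = 672.5
d = sqrt(672.5) = 25.9326

25.9326


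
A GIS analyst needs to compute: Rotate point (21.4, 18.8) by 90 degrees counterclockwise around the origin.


90° CCW: (x,y) -> (-y, x)
(21.4,18.8) -> (-18.8, 21.4)

(-18.8, 21.4)


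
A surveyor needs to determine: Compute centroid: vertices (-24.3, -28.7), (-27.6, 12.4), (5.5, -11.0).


Centroid = ((x_A+x_B+x_C)/3, (y_A+y_B+y_C)/3)
= (((-24.3)+(-27.6)+5.5)/3, ((-28.7)+12.4+(-11))/3)
= (-15.4667, -9.1)

(-15.4667, -9.1)


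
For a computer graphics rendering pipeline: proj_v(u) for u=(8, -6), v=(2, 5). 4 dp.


u.v = -14, |v| = sqrt(29) = 5.3852
Scalar projection = u.v / |v| = -14 / sqrt(29) = -2.5997

-2.5997


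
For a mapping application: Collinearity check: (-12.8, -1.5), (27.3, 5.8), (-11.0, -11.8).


Cross product: (27.3-(-12.8))*((-11.8)-(-1.5)) - (5.8-(-1.5))*((-11)-(-12.8))
= -426.17

No, not collinear


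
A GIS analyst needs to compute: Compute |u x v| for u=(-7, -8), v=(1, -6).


|u x v| = |(-7)*(-6) - (-8)*1|
= |42 - (-8)| = 50

50


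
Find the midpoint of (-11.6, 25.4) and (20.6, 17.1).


M = (((-11.6)+20.6)/2, (25.4+17.1)/2)
= (4.5, 21.25)

(4.5, 21.25)


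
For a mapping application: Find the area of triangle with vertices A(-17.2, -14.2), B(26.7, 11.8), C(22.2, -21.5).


Area = |x_A(y_B-y_C) + x_B(y_C-y_A) + x_C(y_A-y_B)|/2
= |(-572.76) + (-194.91) + (-577.2)|/2
= 1344.87/2 = 672.435

672.435


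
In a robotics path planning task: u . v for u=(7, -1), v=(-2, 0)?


u . v = u_x*v_x + u_y*v_y = 7*(-2) + (-1)*0
= (-14) + 0 = -14

-14


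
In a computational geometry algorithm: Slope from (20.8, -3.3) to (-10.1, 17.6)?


slope = (y2-y1)/(x2-x1) = (17.6-(-3.3))/((-10.1)-20.8) = 20.9/(-30.9) = -0.6764

-0.6764


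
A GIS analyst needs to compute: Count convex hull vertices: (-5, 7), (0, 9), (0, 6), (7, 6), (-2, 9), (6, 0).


Convex hull vertices (CCW): (-5, 7), (6, 0), (7, 6), (0, 9), (-2, 9)
Count = 5

5


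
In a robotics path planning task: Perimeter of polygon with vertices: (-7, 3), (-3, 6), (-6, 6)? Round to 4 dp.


Sides: (-7, 3)->(-3, 6): sqrt(25) = 5, (-3, 6)->(-6, 6): sqrt(9) = 3, (-6, 6)->(-7, 3): sqrt(10) = 3.162278
Sum = 11.162278
Perimeter = 11.1623

11.1623


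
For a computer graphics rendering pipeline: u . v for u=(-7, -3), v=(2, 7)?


u . v = u_x*v_x + u_y*v_y = (-7)*2 + (-3)*7
= (-14) + (-21) = -35

-35


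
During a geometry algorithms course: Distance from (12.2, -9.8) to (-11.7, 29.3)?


dx=-23.9, dy=39.1
d^2 = (-23.9)^2 + 39.1^2 = 2100.02
d = sqrt(2100.02) = 45.826

45.826


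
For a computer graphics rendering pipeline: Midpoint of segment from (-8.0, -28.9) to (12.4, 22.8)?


M = (((-8)+12.4)/2, ((-28.9)+22.8)/2)
= (2.2, -3.05)

(2.2, -3.05)


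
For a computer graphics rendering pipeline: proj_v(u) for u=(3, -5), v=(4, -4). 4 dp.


u.v = 32, |v| = sqrt(32) = 5.6569
Scalar projection = u.v / |v| = 32 / sqrt(32) = 5.6569

5.6569


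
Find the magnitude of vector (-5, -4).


|u| = sqrt((-5)^2 + (-4)^2) = sqrt(41) = 6.4031

6.4031


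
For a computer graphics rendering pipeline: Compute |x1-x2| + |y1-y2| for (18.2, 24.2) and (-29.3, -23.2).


|18.2-(-29.3)| + |24.2-(-23.2)| = 47.5 + 47.4 = 94.9

94.9


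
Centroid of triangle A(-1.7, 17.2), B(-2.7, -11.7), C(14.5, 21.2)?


Centroid = ((x_A+x_B+x_C)/3, (y_A+y_B+y_C)/3)
= (((-1.7)+(-2.7)+14.5)/3, (17.2+(-11.7)+21.2)/3)
= (3.3667, 8.9)

(3.3667, 8.9)


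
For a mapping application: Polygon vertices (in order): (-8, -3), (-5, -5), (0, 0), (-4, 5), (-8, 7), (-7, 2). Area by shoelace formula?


Shoelace sum: ((-8)*(-5) - (-5)*(-3)) + ((-5)*0 - 0*(-5)) + (0*5 - (-4)*0) + ((-4)*7 - (-8)*5) + ((-8)*2 - (-7)*7) + ((-7)*(-3) - (-8)*2)
= 107
Area = |107|/2 = 53.5

53.5


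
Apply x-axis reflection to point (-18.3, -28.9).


Reflection over x-axis: (x,y) -> (x,-y)
(-18.3, -28.9) -> (-18.3, 28.9)

(-18.3, 28.9)


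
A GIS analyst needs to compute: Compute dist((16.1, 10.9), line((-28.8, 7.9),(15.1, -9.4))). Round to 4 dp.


|cross product| = 908.47
|line direction| = sqrt(2226.5) = 47.1858
Distance = 908.47/sqrt(2226.5) = 19.253

19.253


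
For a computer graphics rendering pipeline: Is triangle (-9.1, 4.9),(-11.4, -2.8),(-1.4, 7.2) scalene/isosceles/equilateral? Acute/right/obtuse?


Side lengths squared: AB^2=64.58, BC^2=200, CA^2=64.58
Sorted: [64.58, 64.58, 200]
By sides: Isosceles, By angles: Obtuse

Isosceles, Obtuse


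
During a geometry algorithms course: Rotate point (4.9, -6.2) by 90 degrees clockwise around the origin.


90° CW: (x,y) -> (y, -x)
(4.9,-6.2) -> (-6.2, -4.9)

(-6.2, -4.9)


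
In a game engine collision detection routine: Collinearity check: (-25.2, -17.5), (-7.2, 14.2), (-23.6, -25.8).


Cross product: ((-7.2)-(-25.2))*((-25.8)-(-17.5)) - (14.2-(-17.5))*((-23.6)-(-25.2))
= -200.12

No, not collinear


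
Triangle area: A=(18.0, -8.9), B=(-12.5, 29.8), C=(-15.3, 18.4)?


Area = |x_A(y_B-y_C) + x_B(y_C-y_A) + x_C(y_A-y_B)|/2
= |205.2 + (-341.25) + 592.11|/2
= 456.06/2 = 228.03

228.03


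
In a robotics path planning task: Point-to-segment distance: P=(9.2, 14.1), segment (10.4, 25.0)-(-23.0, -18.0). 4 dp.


Project P onto AB: t = 0.1716 (clamped to [0,1])
Closest point on segment: (4.6679, 17.6203)
Distance: 5.7387

5.7387


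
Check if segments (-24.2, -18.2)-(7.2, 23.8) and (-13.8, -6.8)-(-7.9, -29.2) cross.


Cross products: d1=-300.22, d2=650.94, d3=-78.84, d4=-1030
d1*d2 < 0 and d3*d4 < 0? no

No, they don't intersect


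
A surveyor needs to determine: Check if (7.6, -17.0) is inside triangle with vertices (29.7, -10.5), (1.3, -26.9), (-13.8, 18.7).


Cross products: AB x AP = -177.84, BC x BP = -436.77, CA x CP = -928.07
All same sign? yes

Yes, inside


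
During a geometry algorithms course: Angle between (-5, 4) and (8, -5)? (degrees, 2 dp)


u.v = -60, |u| = sqrt(41) = 6.4031, |v| = sqrt(89) = 9.434
cos(theta) = u.v/(|u||v|) = -60/sqrt(3649) = -0.993263
theta = acos(-0.993263) = 173.35 degrees

173.35 degrees


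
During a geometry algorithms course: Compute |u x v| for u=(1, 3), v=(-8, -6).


|u x v| = |1*(-6) - 3*(-8)|
= |(-6) - (-24)| = 18

18


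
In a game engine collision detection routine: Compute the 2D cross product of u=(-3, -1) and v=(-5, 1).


u x v = u_x*v_y - u_y*v_x = (-3)*1 - (-1)*(-5)
= (-3) - 5 = -8

-8


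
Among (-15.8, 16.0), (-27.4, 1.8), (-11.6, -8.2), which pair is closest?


d(P0,P1) = 18.3358, d(P0,P2) = 24.5618, d(P1,P2) = 18.6987
Closest: P0 and P1

Closest pair: (-15.8, 16.0) and (-27.4, 1.8), distance = 18.3358


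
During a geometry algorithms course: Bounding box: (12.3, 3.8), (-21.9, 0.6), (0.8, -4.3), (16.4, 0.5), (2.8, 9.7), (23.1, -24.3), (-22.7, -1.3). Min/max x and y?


x range: [-22.7, 23.1]
y range: [-24.3, 9.7]
Bounding box: (-22.7,-24.3) to (23.1,9.7)

(-22.7,-24.3) to (23.1,9.7)


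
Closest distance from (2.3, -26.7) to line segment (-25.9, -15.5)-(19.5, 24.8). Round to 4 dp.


Project P onto AB: t = 0.2249 (clamped to [0,1])
Closest point on segment: (-15.6882, -6.4354)
Distance: 27.0967

27.0967


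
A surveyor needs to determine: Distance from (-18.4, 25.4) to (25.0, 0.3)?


dx=43.4, dy=-25.1
d^2 = 43.4^2 + (-25.1)^2 = 2513.57
d = sqrt(2513.57) = 50.1355

50.1355


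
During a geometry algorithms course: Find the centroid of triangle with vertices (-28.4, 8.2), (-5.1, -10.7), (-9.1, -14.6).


Centroid = ((x_A+x_B+x_C)/3, (y_A+y_B+y_C)/3)
= (((-28.4)+(-5.1)+(-9.1))/3, (8.2+(-10.7)+(-14.6))/3)
= (-14.2, -5.7)

(-14.2, -5.7)
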